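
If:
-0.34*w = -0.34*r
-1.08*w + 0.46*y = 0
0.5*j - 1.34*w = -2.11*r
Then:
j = -0.655925925925926*y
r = 0.425925925925926*y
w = 0.425925925925926*y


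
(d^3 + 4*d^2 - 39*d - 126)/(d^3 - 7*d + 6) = (d^2 + d - 42)/(d^2 - 3*d + 2)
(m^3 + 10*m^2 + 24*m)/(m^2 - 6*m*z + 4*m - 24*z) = m*(-m - 6)/(-m + 6*z)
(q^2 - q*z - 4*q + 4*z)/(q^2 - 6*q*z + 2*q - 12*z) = (q^2 - q*z - 4*q + 4*z)/(q^2 - 6*q*z + 2*q - 12*z)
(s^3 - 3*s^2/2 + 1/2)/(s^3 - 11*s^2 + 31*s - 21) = (2*s^2 - s - 1)/(2*(s^2 - 10*s + 21))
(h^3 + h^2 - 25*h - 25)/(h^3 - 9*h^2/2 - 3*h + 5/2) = 2*(h + 5)/(2*h - 1)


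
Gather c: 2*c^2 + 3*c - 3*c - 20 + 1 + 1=2*c^2 - 18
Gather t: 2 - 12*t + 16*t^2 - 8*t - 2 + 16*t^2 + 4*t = 32*t^2 - 16*t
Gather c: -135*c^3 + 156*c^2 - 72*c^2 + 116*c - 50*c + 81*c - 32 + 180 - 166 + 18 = -135*c^3 + 84*c^2 + 147*c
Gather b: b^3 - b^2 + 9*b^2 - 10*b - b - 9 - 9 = b^3 + 8*b^2 - 11*b - 18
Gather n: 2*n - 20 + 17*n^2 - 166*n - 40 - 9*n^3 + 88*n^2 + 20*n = -9*n^3 + 105*n^2 - 144*n - 60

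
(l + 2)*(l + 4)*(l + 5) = l^3 + 11*l^2 + 38*l + 40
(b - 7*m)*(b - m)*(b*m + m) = b^3*m - 8*b^2*m^2 + b^2*m + 7*b*m^3 - 8*b*m^2 + 7*m^3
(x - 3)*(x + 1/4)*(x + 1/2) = x^3 - 9*x^2/4 - 17*x/8 - 3/8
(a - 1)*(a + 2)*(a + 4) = a^3 + 5*a^2 + 2*a - 8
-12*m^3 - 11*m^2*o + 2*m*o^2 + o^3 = (-3*m + o)*(m + o)*(4*m + o)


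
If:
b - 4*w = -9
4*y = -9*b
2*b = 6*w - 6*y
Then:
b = -27/26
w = 207/104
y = 243/104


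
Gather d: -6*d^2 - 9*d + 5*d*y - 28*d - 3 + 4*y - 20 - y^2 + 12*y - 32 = -6*d^2 + d*(5*y - 37) - y^2 + 16*y - 55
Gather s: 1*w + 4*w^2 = 4*w^2 + w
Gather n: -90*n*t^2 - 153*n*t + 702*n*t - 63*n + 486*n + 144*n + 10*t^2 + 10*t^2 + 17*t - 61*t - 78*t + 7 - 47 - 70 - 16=n*(-90*t^2 + 549*t + 567) + 20*t^2 - 122*t - 126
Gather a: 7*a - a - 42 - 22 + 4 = 6*a - 60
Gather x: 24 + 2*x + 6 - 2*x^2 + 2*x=-2*x^2 + 4*x + 30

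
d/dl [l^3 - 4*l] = 3*l^2 - 4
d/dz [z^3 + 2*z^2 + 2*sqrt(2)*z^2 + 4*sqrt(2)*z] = 3*z^2 + 4*z + 4*sqrt(2)*z + 4*sqrt(2)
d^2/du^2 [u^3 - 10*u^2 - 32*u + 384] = 6*u - 20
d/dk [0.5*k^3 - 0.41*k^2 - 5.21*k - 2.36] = 1.5*k^2 - 0.82*k - 5.21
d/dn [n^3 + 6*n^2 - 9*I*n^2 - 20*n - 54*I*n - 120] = 3*n^2 + n*(12 - 18*I) - 20 - 54*I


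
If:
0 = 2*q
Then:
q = 0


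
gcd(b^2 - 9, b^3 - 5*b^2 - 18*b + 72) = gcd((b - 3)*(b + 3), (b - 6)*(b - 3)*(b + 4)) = b - 3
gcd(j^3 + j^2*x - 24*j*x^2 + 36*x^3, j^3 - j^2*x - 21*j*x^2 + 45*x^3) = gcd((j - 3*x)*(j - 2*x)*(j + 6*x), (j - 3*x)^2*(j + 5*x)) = -j + 3*x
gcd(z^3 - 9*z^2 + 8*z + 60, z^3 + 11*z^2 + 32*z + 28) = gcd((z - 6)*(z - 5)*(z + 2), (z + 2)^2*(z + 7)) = z + 2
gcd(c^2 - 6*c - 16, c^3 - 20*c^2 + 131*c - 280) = c - 8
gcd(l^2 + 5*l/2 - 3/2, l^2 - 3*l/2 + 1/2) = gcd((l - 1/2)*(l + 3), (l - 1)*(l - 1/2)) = l - 1/2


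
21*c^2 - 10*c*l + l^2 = (-7*c + l)*(-3*c + l)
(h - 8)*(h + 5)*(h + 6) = h^3 + 3*h^2 - 58*h - 240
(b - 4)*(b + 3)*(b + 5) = b^3 + 4*b^2 - 17*b - 60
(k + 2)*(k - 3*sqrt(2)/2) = k^2 - 3*sqrt(2)*k/2 + 2*k - 3*sqrt(2)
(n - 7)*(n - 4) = n^2 - 11*n + 28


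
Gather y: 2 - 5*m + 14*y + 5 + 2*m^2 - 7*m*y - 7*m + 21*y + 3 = 2*m^2 - 12*m + y*(35 - 7*m) + 10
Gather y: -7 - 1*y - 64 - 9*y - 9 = -10*y - 80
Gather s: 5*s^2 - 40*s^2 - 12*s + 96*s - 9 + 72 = -35*s^2 + 84*s + 63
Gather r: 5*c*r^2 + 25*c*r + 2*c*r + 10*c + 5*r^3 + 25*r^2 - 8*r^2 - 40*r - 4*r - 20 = 10*c + 5*r^3 + r^2*(5*c + 17) + r*(27*c - 44) - 20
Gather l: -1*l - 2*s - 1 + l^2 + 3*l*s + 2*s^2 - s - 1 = l^2 + l*(3*s - 1) + 2*s^2 - 3*s - 2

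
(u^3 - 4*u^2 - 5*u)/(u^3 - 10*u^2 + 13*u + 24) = u*(u - 5)/(u^2 - 11*u + 24)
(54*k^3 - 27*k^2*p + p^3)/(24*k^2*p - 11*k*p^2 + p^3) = (-18*k^2 + 3*k*p + p^2)/(p*(-8*k + p))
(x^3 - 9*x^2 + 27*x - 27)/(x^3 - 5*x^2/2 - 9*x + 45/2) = 2*(x^2 - 6*x + 9)/(2*x^2 + x - 15)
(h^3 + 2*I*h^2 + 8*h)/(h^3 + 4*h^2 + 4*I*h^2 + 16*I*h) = (h - 2*I)/(h + 4)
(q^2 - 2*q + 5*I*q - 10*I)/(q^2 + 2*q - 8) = (q + 5*I)/(q + 4)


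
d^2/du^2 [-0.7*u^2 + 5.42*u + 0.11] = -1.40000000000000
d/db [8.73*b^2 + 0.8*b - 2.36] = 17.46*b + 0.8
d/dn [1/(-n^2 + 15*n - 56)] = (2*n - 15)/(n^2 - 15*n + 56)^2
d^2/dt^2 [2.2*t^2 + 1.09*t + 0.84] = 4.40000000000000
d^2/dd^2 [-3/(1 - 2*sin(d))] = 6*(-sin(d) + cos(2*d) + 3)/(2*sin(d) - 1)^3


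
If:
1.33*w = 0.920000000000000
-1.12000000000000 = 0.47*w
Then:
No Solution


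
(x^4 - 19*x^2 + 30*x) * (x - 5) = x^5 - 5*x^4 - 19*x^3 + 125*x^2 - 150*x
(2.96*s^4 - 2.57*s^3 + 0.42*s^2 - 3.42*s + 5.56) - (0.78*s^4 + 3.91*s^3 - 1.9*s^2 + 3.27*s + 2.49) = 2.18*s^4 - 6.48*s^3 + 2.32*s^2 - 6.69*s + 3.07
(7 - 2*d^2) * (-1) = 2*d^2 - 7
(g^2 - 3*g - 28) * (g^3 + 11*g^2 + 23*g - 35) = g^5 + 8*g^4 - 38*g^3 - 412*g^2 - 539*g + 980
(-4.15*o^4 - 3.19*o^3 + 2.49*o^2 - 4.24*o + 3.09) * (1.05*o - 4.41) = -4.3575*o^5 + 14.952*o^4 + 16.6824*o^3 - 15.4329*o^2 + 21.9429*o - 13.6269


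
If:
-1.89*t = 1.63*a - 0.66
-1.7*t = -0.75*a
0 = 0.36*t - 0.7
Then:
No Solution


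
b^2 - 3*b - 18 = (b - 6)*(b + 3)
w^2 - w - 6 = (w - 3)*(w + 2)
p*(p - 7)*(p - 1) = p^3 - 8*p^2 + 7*p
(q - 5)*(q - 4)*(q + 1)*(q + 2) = q^4 - 6*q^3 - 5*q^2 + 42*q + 40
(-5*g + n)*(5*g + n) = -25*g^2 + n^2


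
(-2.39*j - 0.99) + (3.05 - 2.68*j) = 2.06 - 5.07*j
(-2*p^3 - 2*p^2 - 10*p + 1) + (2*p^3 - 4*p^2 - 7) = -6*p^2 - 10*p - 6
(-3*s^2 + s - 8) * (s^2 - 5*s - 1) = -3*s^4 + 16*s^3 - 10*s^2 + 39*s + 8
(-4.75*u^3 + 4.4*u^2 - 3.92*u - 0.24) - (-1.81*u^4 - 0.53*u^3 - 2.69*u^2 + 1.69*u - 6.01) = 1.81*u^4 - 4.22*u^3 + 7.09*u^2 - 5.61*u + 5.77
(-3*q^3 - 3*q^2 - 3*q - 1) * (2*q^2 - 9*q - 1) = -6*q^5 + 21*q^4 + 24*q^3 + 28*q^2 + 12*q + 1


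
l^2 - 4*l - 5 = (l - 5)*(l + 1)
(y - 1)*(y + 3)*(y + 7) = y^3 + 9*y^2 + 11*y - 21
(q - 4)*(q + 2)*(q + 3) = q^3 + q^2 - 14*q - 24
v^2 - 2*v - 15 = (v - 5)*(v + 3)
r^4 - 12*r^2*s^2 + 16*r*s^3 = r*(r - 2*s)^2*(r + 4*s)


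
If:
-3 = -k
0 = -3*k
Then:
No Solution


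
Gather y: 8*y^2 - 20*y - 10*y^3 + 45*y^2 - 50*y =-10*y^3 + 53*y^2 - 70*y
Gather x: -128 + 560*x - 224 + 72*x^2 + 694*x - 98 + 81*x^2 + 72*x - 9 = 153*x^2 + 1326*x - 459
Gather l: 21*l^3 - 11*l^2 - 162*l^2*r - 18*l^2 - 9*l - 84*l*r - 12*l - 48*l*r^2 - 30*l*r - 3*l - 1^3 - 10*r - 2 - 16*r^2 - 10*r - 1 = 21*l^3 + l^2*(-162*r - 29) + l*(-48*r^2 - 114*r - 24) - 16*r^2 - 20*r - 4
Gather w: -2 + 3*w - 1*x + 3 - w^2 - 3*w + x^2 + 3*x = -w^2 + x^2 + 2*x + 1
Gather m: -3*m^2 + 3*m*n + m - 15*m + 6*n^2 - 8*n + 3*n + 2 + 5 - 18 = -3*m^2 + m*(3*n - 14) + 6*n^2 - 5*n - 11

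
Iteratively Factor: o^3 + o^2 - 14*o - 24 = (o + 3)*(o^2 - 2*o - 8) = (o - 4)*(o + 3)*(o + 2)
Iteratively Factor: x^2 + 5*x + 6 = (x + 2)*(x + 3)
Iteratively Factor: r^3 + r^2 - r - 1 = (r + 1)*(r^2 - 1) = (r - 1)*(r + 1)*(r + 1)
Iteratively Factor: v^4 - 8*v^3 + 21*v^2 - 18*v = (v - 3)*(v^3 - 5*v^2 + 6*v) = v*(v - 3)*(v^2 - 5*v + 6) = v*(v - 3)*(v - 2)*(v - 3)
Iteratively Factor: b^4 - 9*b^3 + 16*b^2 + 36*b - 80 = (b - 2)*(b^3 - 7*b^2 + 2*b + 40) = (b - 4)*(b - 2)*(b^2 - 3*b - 10) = (b - 5)*(b - 4)*(b - 2)*(b + 2)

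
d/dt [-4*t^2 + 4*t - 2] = 4 - 8*t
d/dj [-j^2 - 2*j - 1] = -2*j - 2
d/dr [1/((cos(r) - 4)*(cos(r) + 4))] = sin(2*r)/((cos(r) - 4)^2*(cos(r) + 4)^2)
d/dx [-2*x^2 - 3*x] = -4*x - 3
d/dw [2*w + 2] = 2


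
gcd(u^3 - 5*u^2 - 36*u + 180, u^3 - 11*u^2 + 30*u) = u^2 - 11*u + 30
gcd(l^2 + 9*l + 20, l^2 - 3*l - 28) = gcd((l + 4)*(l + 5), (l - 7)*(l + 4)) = l + 4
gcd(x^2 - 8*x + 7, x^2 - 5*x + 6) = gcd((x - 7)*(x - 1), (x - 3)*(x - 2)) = 1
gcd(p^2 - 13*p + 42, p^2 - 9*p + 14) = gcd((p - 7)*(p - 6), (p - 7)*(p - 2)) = p - 7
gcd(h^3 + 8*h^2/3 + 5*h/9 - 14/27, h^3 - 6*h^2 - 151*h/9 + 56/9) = h^2 + 2*h - 7/9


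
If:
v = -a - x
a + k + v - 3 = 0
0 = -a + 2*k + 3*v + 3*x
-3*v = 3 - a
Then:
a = 6/5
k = 12/5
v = -3/5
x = -3/5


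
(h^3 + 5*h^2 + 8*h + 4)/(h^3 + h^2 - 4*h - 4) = (h + 2)/(h - 2)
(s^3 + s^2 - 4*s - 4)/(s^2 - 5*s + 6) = (s^2 + 3*s + 2)/(s - 3)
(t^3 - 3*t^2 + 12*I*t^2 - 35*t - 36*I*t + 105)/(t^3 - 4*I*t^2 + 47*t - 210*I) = (t^2 + t*(-3 + 5*I) - 15*I)/(t^2 - 11*I*t - 30)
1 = 1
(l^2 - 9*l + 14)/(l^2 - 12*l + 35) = (l - 2)/(l - 5)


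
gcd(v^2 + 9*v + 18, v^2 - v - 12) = v + 3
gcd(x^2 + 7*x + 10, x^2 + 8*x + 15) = x + 5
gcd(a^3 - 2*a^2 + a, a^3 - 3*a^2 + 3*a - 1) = a^2 - 2*a + 1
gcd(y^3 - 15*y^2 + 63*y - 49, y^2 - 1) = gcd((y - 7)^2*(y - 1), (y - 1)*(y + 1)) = y - 1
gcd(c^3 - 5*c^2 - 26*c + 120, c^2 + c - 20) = c^2 + c - 20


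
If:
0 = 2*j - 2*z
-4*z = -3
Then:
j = 3/4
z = 3/4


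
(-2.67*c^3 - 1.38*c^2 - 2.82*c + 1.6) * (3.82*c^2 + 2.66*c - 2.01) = -10.1994*c^5 - 12.3738*c^4 - 9.0765*c^3 + 1.3846*c^2 + 9.9242*c - 3.216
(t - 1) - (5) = t - 6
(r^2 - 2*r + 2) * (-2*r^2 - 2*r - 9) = -2*r^4 + 2*r^3 - 9*r^2 + 14*r - 18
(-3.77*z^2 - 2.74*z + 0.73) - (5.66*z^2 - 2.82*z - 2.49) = -9.43*z^2 + 0.0799999999999996*z + 3.22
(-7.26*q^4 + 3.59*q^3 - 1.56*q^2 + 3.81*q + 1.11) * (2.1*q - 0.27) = -15.246*q^5 + 9.4992*q^4 - 4.2453*q^3 + 8.4222*q^2 + 1.3023*q - 0.2997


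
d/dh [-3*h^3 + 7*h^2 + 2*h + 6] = -9*h^2 + 14*h + 2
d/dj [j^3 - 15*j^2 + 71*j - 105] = 3*j^2 - 30*j + 71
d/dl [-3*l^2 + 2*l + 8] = 2 - 6*l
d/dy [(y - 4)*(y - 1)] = 2*y - 5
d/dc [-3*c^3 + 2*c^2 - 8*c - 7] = -9*c^2 + 4*c - 8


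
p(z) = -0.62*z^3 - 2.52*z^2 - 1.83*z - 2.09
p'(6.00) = -99.03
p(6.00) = -237.71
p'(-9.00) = -107.13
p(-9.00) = 262.24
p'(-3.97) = -11.14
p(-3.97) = 4.25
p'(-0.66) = 0.69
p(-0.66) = -1.80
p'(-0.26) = -0.65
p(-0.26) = -1.77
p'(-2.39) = -0.41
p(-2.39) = -3.65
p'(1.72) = -16.00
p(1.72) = -15.85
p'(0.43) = -4.34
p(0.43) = -3.39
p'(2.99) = -33.53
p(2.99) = -46.66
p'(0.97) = -8.47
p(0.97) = -6.80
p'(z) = -1.86*z^2 - 5.04*z - 1.83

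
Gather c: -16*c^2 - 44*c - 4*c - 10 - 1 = -16*c^2 - 48*c - 11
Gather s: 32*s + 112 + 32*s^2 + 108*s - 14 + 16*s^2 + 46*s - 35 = 48*s^2 + 186*s + 63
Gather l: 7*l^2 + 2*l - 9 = 7*l^2 + 2*l - 9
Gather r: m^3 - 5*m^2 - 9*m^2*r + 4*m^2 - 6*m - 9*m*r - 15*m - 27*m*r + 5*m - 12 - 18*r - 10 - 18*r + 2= m^3 - m^2 - 16*m + r*(-9*m^2 - 36*m - 36) - 20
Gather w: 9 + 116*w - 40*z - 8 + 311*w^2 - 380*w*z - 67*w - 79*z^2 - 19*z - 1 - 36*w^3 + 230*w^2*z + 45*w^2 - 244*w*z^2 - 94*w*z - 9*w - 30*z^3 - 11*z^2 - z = -36*w^3 + w^2*(230*z + 356) + w*(-244*z^2 - 474*z + 40) - 30*z^3 - 90*z^2 - 60*z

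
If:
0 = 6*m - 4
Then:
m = 2/3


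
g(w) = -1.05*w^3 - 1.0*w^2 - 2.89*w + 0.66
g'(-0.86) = -3.50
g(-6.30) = 241.73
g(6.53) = -353.22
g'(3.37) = -45.40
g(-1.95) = 10.28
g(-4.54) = 91.42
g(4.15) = -103.60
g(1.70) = -12.30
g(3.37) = -60.62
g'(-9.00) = -240.04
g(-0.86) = 3.07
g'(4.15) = -65.44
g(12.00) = -1992.42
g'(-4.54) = -58.74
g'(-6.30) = -115.31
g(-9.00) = 711.12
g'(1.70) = -15.39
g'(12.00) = -480.49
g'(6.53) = -150.27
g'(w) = -3.15*w^2 - 2.0*w - 2.89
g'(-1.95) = -10.97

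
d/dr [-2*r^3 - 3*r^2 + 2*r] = -6*r^2 - 6*r + 2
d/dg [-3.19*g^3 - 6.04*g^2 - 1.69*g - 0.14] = -9.57*g^2 - 12.08*g - 1.69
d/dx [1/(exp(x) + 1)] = -1/(4*cosh(x/2)^2)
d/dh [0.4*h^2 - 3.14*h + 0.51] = 0.8*h - 3.14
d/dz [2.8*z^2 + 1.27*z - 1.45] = 5.6*z + 1.27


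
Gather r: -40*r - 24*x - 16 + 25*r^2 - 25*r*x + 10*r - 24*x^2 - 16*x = 25*r^2 + r*(-25*x - 30) - 24*x^2 - 40*x - 16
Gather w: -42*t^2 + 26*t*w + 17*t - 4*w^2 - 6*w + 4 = -42*t^2 + 17*t - 4*w^2 + w*(26*t - 6) + 4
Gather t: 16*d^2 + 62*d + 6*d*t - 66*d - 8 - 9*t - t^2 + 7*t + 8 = 16*d^2 - 4*d - t^2 + t*(6*d - 2)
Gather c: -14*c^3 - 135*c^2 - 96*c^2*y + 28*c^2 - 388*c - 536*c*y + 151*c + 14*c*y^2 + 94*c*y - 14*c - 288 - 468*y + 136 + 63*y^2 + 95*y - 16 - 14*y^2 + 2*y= -14*c^3 + c^2*(-96*y - 107) + c*(14*y^2 - 442*y - 251) + 49*y^2 - 371*y - 168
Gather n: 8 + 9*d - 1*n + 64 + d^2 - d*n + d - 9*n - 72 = d^2 + 10*d + n*(-d - 10)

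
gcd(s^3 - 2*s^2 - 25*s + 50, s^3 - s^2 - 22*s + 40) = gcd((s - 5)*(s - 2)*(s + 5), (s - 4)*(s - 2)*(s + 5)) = s^2 + 3*s - 10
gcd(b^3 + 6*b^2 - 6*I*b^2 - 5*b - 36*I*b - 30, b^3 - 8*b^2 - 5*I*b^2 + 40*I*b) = b - 5*I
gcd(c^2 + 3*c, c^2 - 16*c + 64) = 1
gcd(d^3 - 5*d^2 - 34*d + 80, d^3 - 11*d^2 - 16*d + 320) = d^2 - 3*d - 40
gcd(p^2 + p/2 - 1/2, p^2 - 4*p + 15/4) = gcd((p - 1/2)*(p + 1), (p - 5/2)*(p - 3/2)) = 1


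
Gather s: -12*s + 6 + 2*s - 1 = 5 - 10*s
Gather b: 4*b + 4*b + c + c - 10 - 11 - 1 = 8*b + 2*c - 22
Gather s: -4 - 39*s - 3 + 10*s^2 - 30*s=10*s^2 - 69*s - 7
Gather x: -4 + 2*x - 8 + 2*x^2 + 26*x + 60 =2*x^2 + 28*x + 48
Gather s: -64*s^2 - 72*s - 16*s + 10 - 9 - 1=-64*s^2 - 88*s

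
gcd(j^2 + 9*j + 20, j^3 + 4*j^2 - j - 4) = j + 4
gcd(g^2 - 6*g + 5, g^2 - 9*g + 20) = g - 5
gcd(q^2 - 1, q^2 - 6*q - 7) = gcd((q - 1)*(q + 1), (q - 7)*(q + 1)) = q + 1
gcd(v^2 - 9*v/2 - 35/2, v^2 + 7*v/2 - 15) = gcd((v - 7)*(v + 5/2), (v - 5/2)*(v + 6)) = 1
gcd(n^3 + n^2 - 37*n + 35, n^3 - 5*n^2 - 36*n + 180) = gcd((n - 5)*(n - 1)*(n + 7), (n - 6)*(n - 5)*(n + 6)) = n - 5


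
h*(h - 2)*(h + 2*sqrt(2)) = h^3 - 2*h^2 + 2*sqrt(2)*h^2 - 4*sqrt(2)*h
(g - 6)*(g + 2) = g^2 - 4*g - 12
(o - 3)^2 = o^2 - 6*o + 9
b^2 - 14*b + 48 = (b - 8)*(b - 6)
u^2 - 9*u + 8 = (u - 8)*(u - 1)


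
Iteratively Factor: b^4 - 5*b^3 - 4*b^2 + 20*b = (b)*(b^3 - 5*b^2 - 4*b + 20) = b*(b - 2)*(b^2 - 3*b - 10) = b*(b - 2)*(b + 2)*(b - 5)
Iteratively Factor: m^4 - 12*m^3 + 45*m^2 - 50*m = (m - 2)*(m^3 - 10*m^2 + 25*m) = m*(m - 2)*(m^2 - 10*m + 25) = m*(m - 5)*(m - 2)*(m - 5)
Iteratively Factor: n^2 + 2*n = (n + 2)*(n)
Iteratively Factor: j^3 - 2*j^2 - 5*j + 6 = (j - 3)*(j^2 + j - 2) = (j - 3)*(j - 1)*(j + 2)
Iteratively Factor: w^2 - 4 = (w + 2)*(w - 2)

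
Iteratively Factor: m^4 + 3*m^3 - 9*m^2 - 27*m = (m)*(m^3 + 3*m^2 - 9*m - 27) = m*(m + 3)*(m^2 - 9) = m*(m - 3)*(m + 3)*(m + 3)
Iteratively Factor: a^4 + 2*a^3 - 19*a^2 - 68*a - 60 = (a + 3)*(a^3 - a^2 - 16*a - 20) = (a + 2)*(a + 3)*(a^2 - 3*a - 10) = (a + 2)^2*(a + 3)*(a - 5)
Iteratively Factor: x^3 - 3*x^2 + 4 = (x - 2)*(x^2 - x - 2) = (x - 2)*(x + 1)*(x - 2)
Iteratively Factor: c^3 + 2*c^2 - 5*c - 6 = (c - 2)*(c^2 + 4*c + 3) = (c - 2)*(c + 3)*(c + 1)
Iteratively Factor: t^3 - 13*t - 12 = (t - 4)*(t^2 + 4*t + 3) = (t - 4)*(t + 1)*(t + 3)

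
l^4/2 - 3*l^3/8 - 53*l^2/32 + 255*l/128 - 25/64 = (l/2 + 1)*(l - 5/4)^2*(l - 1/4)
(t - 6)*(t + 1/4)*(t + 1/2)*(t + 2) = t^4 - 13*t^3/4 - 119*t^2/8 - 19*t/2 - 3/2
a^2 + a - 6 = (a - 2)*(a + 3)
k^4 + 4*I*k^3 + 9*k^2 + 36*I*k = k*(k - 3*I)*(k + 3*I)*(k + 4*I)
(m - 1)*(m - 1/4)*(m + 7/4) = m^3 + m^2/2 - 31*m/16 + 7/16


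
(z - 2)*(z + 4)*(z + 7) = z^3 + 9*z^2 + 6*z - 56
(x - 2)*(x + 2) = x^2 - 4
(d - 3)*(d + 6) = d^2 + 3*d - 18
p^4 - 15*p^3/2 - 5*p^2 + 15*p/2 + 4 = (p - 8)*(p - 1)*(p + 1/2)*(p + 1)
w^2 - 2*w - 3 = (w - 3)*(w + 1)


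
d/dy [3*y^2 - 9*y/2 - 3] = 6*y - 9/2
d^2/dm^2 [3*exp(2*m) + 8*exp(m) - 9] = (12*exp(m) + 8)*exp(m)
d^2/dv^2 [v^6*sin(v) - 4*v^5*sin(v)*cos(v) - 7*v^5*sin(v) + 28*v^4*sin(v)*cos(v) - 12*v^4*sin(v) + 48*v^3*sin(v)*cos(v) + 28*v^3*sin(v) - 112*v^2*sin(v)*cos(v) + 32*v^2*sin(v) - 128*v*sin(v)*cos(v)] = -v^6*sin(v) + 7*v^5*sin(v) + 8*v^5*sin(2*v) + 12*v^5*cos(v) + 42*v^4*sin(v) - 56*v^4*sin(2*v) - 70*v^4*cos(v) - 40*v^4*cos(2*v) - 168*v^3*sin(v) - 136*v^3*sin(2*v) - 96*v^3*cos(v) + 224*v^3*cos(2*v) - 176*v^2*sin(v) + 392*v^2*sin(2*v) + 168*v^2*cos(v) + 288*v^2*cos(2*v) + 168*v*sin(v) + 400*v*sin(2*v) + 128*v*cos(v) - 448*v*cos(2*v) + 64*sin(v) - 112*sin(2*v) - 256*cos(2*v)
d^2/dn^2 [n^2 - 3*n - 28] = 2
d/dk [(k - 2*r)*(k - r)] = 2*k - 3*r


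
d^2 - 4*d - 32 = (d - 8)*(d + 4)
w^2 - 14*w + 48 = (w - 8)*(w - 6)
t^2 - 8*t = t*(t - 8)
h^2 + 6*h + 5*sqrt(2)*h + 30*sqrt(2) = (h + 6)*(h + 5*sqrt(2))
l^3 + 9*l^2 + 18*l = l*(l + 3)*(l + 6)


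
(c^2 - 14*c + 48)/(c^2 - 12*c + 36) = (c - 8)/(c - 6)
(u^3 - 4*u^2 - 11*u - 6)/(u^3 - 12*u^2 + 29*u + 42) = (u + 1)/(u - 7)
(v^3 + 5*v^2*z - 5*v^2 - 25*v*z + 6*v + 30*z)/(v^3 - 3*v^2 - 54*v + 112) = (v^2 + 5*v*z - 3*v - 15*z)/(v^2 - v - 56)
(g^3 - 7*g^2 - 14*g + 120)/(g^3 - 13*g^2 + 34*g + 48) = (g^2 - g - 20)/(g^2 - 7*g - 8)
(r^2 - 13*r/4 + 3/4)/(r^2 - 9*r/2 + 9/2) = (4*r - 1)/(2*(2*r - 3))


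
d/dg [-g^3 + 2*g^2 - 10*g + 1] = -3*g^2 + 4*g - 10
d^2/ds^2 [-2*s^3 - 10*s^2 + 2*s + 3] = -12*s - 20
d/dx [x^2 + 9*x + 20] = 2*x + 9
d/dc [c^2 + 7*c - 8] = 2*c + 7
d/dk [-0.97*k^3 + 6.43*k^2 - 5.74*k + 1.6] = -2.91*k^2 + 12.86*k - 5.74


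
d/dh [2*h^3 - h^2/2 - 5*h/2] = 6*h^2 - h - 5/2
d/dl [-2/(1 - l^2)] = -4*l/(l^2 - 1)^2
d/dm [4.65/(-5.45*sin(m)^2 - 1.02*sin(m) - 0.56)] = (50.685*sin(m) + 4.743)*cos(m)/(5.45*sin(m)^2 + 1.02*sin(m) + 0.56)^2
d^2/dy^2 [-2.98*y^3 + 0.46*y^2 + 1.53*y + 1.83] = 0.92 - 17.88*y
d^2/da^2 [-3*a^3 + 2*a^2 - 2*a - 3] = 4 - 18*a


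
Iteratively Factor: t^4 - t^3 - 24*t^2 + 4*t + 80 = (t - 5)*(t^3 + 4*t^2 - 4*t - 16) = (t - 5)*(t + 2)*(t^2 + 2*t - 8) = (t - 5)*(t + 2)*(t + 4)*(t - 2)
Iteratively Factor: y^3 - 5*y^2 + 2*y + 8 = (y - 4)*(y^2 - y - 2) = (y - 4)*(y + 1)*(y - 2)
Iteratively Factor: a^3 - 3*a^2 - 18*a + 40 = (a - 2)*(a^2 - a - 20) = (a - 2)*(a + 4)*(a - 5)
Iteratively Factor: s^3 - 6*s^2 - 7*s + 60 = (s + 3)*(s^2 - 9*s + 20) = (s - 4)*(s + 3)*(s - 5)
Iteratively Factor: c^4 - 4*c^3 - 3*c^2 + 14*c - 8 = (c - 1)*(c^3 - 3*c^2 - 6*c + 8) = (c - 4)*(c - 1)*(c^2 + c - 2) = (c - 4)*(c - 1)^2*(c + 2)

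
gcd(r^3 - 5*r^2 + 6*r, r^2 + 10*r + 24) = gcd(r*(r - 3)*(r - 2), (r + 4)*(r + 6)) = 1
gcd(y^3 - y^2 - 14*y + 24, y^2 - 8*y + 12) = y - 2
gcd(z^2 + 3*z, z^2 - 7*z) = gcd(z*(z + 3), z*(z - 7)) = z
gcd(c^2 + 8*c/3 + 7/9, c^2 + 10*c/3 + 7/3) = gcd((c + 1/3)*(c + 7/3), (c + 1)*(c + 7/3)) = c + 7/3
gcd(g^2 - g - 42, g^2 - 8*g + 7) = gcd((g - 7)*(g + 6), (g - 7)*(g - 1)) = g - 7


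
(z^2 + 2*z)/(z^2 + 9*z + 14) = z/(z + 7)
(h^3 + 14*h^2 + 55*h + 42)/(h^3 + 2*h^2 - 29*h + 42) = (h^2 + 7*h + 6)/(h^2 - 5*h + 6)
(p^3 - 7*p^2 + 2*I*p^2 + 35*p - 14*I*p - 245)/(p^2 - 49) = (p^2 + 2*I*p + 35)/(p + 7)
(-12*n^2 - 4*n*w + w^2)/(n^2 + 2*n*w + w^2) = (-12*n^2 - 4*n*w + w^2)/(n^2 + 2*n*w + w^2)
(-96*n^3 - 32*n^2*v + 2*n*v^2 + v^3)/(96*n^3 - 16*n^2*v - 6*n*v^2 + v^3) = (4*n + v)/(-4*n + v)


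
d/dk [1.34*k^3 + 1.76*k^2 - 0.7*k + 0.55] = 4.02*k^2 + 3.52*k - 0.7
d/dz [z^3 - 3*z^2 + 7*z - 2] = 3*z^2 - 6*z + 7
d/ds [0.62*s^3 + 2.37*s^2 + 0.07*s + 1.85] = 1.86*s^2 + 4.74*s + 0.07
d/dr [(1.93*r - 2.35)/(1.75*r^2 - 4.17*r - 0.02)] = (-3.3775*r^2 + 8.225*r - 9.8381)/(3.0625*r^4 - 14.595*r^3 + 17.3189*r^2 + 0.1668*r + 0.0004)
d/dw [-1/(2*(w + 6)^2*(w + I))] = (3*w/2 + 3 + I)/((w + 6)^3*(w + I)^2)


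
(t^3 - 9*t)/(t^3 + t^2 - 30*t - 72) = t*(t - 3)/(t^2 - 2*t - 24)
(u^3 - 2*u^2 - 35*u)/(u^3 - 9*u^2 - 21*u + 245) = u/(u - 7)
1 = 1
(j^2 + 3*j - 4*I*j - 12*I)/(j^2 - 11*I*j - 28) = (j + 3)/(j - 7*I)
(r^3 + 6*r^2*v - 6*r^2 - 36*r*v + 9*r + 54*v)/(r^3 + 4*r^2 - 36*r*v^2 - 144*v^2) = (r^2 - 6*r + 9)/(r^2 - 6*r*v + 4*r - 24*v)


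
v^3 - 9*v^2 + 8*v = v*(v - 8)*(v - 1)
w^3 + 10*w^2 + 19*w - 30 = (w - 1)*(w + 5)*(w + 6)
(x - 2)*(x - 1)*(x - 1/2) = x^3 - 7*x^2/2 + 7*x/2 - 1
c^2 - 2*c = c*(c - 2)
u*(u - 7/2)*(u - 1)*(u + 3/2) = u^4 - 3*u^3 - 13*u^2/4 + 21*u/4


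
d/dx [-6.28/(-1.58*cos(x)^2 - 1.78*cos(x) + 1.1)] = (19.8448*cos(x) + 11.1784)*sin(x)/(1.58*cos(x)^2 + 1.78*cos(x) - 1.1)^2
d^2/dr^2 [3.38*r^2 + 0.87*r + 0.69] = 6.76000000000000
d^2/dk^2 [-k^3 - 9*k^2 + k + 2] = -6*k - 18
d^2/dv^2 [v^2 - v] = 2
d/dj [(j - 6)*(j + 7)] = 2*j + 1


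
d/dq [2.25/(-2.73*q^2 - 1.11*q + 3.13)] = (12.285*q + 2.4975)/(2.73*q^2 + 1.11*q - 3.13)^2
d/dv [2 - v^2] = -2*v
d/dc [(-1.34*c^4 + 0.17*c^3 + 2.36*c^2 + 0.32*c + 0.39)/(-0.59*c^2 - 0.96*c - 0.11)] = (1.5812*c^5 + 3.7589*c^4 + 0.2632*c^3 - 2.1329*c^2 - 0.0590000000000001*c + 0.3392)/(0.3481*c^4 + 1.1328*c^3 + 1.0514*c^2 + 0.2112*c + 0.0121)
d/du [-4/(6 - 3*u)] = -4/(3*(u - 2)^2)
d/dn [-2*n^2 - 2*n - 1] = -4*n - 2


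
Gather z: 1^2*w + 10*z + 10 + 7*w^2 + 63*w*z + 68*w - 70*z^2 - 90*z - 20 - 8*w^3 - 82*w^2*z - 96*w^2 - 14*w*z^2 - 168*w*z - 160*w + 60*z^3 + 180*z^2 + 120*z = -8*w^3 - 89*w^2 - 91*w + 60*z^3 + z^2*(110 - 14*w) + z*(-82*w^2 - 105*w + 40) - 10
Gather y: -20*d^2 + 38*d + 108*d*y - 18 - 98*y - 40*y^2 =-20*d^2 + 38*d - 40*y^2 + y*(108*d - 98) - 18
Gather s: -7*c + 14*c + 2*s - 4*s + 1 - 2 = 7*c - 2*s - 1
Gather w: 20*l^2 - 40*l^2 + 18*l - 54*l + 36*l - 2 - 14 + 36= 20 - 20*l^2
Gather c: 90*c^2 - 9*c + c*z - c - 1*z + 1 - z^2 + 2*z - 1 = 90*c^2 + c*(z - 10) - z^2 + z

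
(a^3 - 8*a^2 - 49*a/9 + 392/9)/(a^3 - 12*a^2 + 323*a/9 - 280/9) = (3*a + 7)/(3*a - 5)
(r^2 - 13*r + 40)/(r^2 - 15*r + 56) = (r - 5)/(r - 7)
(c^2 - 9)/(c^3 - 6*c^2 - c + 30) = (c + 3)/(c^2 - 3*c - 10)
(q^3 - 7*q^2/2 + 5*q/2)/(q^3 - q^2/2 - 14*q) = (-2*q^2 + 7*q - 5)/(-2*q^2 + q + 28)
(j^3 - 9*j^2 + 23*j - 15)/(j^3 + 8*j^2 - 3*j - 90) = (j^2 - 6*j + 5)/(j^2 + 11*j + 30)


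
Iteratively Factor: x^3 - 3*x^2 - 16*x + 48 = (x - 4)*(x^2 + x - 12) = (x - 4)*(x + 4)*(x - 3)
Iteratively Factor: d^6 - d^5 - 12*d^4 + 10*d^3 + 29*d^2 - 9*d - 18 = (d + 1)*(d^5 - 2*d^4 - 10*d^3 + 20*d^2 + 9*d - 18) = (d - 1)*(d + 1)*(d^4 - d^3 - 11*d^2 + 9*d + 18) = (d - 1)*(d + 1)^2*(d^3 - 2*d^2 - 9*d + 18) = (d - 3)*(d - 1)*(d + 1)^2*(d^2 + d - 6) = (d - 3)*(d - 2)*(d - 1)*(d + 1)^2*(d + 3)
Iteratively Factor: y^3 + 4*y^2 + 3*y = (y + 1)*(y^2 + 3*y) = (y + 1)*(y + 3)*(y)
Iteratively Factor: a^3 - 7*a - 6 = (a - 3)*(a^2 + 3*a + 2) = (a - 3)*(a + 2)*(a + 1)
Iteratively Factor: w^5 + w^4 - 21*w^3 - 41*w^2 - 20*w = (w + 4)*(w^4 - 3*w^3 - 9*w^2 - 5*w) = (w - 5)*(w + 4)*(w^3 + 2*w^2 + w) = w*(w - 5)*(w + 4)*(w^2 + 2*w + 1) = w*(w - 5)*(w + 1)*(w + 4)*(w + 1)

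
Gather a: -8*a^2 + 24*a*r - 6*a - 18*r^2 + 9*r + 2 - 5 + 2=-8*a^2 + a*(24*r - 6) - 18*r^2 + 9*r - 1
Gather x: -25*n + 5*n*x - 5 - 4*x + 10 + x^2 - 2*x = -25*n + x^2 + x*(5*n - 6) + 5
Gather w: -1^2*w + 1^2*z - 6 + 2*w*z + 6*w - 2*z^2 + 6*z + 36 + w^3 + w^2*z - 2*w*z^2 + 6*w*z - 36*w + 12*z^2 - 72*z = w^3 + w^2*z + w*(-2*z^2 + 8*z - 31) + 10*z^2 - 65*z + 30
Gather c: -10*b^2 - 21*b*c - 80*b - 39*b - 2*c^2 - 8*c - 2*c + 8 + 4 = -10*b^2 - 119*b - 2*c^2 + c*(-21*b - 10) + 12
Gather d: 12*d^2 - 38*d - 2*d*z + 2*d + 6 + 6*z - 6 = 12*d^2 + d*(-2*z - 36) + 6*z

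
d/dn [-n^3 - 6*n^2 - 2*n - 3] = -3*n^2 - 12*n - 2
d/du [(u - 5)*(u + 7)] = 2*u + 2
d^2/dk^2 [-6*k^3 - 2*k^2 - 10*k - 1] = -36*k - 4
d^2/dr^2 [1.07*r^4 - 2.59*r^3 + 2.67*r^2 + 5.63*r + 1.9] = 12.84*r^2 - 15.54*r + 5.34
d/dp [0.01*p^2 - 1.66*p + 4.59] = 0.02*p - 1.66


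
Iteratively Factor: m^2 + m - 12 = (m + 4)*(m - 3)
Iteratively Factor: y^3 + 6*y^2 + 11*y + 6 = (y + 1)*(y^2 + 5*y + 6) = (y + 1)*(y + 3)*(y + 2)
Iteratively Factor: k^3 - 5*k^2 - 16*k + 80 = (k - 5)*(k^2 - 16) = (k - 5)*(k + 4)*(k - 4)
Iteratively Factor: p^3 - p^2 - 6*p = (p - 3)*(p^2 + 2*p) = p*(p - 3)*(p + 2)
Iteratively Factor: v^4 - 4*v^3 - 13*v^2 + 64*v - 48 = (v - 4)*(v^3 - 13*v + 12) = (v - 4)*(v + 4)*(v^2 - 4*v + 3) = (v - 4)*(v - 1)*(v + 4)*(v - 3)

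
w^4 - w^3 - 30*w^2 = w^2*(w - 6)*(w + 5)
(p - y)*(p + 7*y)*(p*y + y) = p^3*y + 6*p^2*y^2 + p^2*y - 7*p*y^3 + 6*p*y^2 - 7*y^3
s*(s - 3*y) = s^2 - 3*s*y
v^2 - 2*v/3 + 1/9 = (v - 1/3)^2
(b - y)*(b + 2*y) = b^2 + b*y - 2*y^2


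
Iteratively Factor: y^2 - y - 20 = (y + 4)*(y - 5)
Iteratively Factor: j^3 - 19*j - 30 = (j - 5)*(j^2 + 5*j + 6) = (j - 5)*(j + 2)*(j + 3)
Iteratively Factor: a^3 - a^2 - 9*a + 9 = (a + 3)*(a^2 - 4*a + 3) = (a - 3)*(a + 3)*(a - 1)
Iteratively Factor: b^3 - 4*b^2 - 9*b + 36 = (b - 4)*(b^2 - 9) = (b - 4)*(b + 3)*(b - 3)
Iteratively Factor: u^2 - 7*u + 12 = (u - 3)*(u - 4)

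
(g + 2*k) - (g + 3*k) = -k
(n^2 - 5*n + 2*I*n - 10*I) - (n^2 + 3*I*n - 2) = -5*n - I*n + 2 - 10*I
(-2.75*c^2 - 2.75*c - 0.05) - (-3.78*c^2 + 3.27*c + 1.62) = 1.03*c^2 - 6.02*c - 1.67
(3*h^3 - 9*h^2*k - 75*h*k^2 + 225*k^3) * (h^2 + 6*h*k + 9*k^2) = 3*h^5 + 9*h^4*k - 102*h^3*k^2 - 306*h^2*k^3 + 675*h*k^4 + 2025*k^5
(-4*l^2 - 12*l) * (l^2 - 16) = -4*l^4 - 12*l^3 + 64*l^2 + 192*l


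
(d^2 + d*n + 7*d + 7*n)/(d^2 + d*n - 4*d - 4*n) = (d + 7)/(d - 4)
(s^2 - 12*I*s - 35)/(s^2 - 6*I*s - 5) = (s - 7*I)/(s - I)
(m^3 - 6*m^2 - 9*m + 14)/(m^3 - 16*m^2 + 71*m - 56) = (m + 2)/(m - 8)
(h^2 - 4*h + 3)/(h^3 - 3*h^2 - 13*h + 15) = (h - 3)/(h^2 - 2*h - 15)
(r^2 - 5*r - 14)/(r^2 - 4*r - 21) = (r + 2)/(r + 3)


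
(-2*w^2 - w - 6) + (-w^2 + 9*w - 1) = -3*w^2 + 8*w - 7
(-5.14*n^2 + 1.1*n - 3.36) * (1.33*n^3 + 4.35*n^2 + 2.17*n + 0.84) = -6.8362*n^5 - 20.896*n^4 - 10.8376*n^3 - 16.5466*n^2 - 6.3672*n - 2.8224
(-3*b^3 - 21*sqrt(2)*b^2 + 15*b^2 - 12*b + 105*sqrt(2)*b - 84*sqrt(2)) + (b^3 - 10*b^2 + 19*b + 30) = -2*b^3 - 21*sqrt(2)*b^2 + 5*b^2 + 7*b + 105*sqrt(2)*b - 84*sqrt(2) + 30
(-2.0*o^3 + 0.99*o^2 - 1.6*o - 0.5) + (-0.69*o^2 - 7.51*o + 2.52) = -2.0*o^3 + 0.3*o^2 - 9.11*o + 2.02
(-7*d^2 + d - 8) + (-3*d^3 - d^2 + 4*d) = -3*d^3 - 8*d^2 + 5*d - 8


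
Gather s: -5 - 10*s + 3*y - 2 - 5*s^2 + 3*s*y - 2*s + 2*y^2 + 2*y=-5*s^2 + s*(3*y - 12) + 2*y^2 + 5*y - 7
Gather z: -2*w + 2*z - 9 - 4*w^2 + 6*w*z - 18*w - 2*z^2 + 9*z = -4*w^2 - 20*w - 2*z^2 + z*(6*w + 11) - 9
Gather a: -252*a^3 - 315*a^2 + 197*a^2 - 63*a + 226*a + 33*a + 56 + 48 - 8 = -252*a^3 - 118*a^2 + 196*a + 96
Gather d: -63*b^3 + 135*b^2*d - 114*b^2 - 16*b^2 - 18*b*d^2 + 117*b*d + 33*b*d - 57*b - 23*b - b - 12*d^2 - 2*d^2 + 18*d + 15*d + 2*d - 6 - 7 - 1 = -63*b^3 - 130*b^2 - 81*b + d^2*(-18*b - 14) + d*(135*b^2 + 150*b + 35) - 14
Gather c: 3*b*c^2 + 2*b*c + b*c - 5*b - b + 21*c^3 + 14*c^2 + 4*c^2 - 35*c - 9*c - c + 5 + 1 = -6*b + 21*c^3 + c^2*(3*b + 18) + c*(3*b - 45) + 6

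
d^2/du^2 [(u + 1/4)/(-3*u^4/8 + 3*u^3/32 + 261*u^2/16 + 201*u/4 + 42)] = 16*((4*u + 1)*(-16*u^3 + 3*u^2 + 348*u + 536)^2 + (64*u^3 - 12*u^2 - 1392*u - 3*(4*u + 1)*(-8*u^2 + u + 58) - 2144)*(-4*u^4 + u^3 + 174*u^2 + 536*u + 448))/(3*(-4*u^4 + u^3 + 174*u^2 + 536*u + 448)^3)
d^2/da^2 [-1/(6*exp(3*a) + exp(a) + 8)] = (-2*(18*exp(2*a) + 1)^2*exp(a) + (54*exp(2*a) + 1)*(6*exp(3*a) + exp(a) + 8))*exp(a)/(6*exp(3*a) + exp(a) + 8)^3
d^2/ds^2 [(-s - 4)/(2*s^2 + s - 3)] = 2*(-(s + 4)*(4*s + 1)^2 + 3*(2*s + 3)*(2*s^2 + s - 3))/(2*s^2 + s - 3)^3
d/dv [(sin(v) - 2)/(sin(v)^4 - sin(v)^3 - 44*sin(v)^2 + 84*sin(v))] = (-3*cos(v) - 2/tan(v) + 42*cos(v)/sin(v)^2)/((sin(v) - 6)^2*(sin(v) + 7)^2)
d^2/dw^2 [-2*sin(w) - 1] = 2*sin(w)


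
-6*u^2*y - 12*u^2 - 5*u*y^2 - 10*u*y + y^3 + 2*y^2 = (-6*u + y)*(u + y)*(y + 2)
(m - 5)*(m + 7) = m^2 + 2*m - 35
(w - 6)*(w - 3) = w^2 - 9*w + 18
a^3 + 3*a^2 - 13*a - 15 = (a - 3)*(a + 1)*(a + 5)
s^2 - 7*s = s*(s - 7)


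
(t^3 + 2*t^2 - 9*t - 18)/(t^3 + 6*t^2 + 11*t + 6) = (t - 3)/(t + 1)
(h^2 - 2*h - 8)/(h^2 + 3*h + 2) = (h - 4)/(h + 1)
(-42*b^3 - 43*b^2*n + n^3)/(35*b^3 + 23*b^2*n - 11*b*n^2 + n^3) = (-6*b - n)/(5*b - n)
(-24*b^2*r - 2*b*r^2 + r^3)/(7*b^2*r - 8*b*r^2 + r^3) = (-24*b^2 - 2*b*r + r^2)/(7*b^2 - 8*b*r + r^2)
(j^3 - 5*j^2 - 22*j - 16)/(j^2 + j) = j - 6 - 16/j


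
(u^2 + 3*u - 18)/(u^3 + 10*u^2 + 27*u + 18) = (u - 3)/(u^2 + 4*u + 3)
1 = 1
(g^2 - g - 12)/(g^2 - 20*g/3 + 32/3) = 3*(g + 3)/(3*g - 8)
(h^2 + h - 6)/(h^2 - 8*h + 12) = (h + 3)/(h - 6)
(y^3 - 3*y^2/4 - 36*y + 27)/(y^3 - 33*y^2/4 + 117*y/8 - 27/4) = 2*(y + 6)/(2*y - 3)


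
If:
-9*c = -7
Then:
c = 7/9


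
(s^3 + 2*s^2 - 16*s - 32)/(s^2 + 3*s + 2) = (s^2 - 16)/(s + 1)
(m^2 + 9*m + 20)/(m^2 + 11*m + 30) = (m + 4)/(m + 6)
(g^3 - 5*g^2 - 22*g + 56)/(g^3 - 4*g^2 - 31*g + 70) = (g + 4)/(g + 5)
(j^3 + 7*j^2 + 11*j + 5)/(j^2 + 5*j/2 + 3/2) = 2*(j^2 + 6*j + 5)/(2*j + 3)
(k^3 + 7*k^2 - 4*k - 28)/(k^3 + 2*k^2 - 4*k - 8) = (k + 7)/(k + 2)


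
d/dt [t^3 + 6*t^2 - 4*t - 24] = 3*t^2 + 12*t - 4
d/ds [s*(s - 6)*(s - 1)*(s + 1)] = 4*s^3 - 18*s^2 - 2*s + 6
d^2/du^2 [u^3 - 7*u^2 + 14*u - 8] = 6*u - 14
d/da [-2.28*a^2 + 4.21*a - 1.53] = 4.21 - 4.56*a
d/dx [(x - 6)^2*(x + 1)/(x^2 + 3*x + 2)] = (x^2 + 4*x - 60)/(x^2 + 4*x + 4)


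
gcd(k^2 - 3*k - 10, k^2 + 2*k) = k + 2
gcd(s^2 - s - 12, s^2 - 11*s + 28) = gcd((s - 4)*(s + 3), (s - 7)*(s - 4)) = s - 4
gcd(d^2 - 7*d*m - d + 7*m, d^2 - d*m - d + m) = d - 1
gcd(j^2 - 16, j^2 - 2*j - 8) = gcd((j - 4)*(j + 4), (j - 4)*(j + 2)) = j - 4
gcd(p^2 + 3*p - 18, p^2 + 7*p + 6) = p + 6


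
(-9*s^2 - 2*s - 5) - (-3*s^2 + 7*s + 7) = -6*s^2 - 9*s - 12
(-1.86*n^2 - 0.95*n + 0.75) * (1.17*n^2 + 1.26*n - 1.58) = -2.1762*n^4 - 3.4551*n^3 + 2.6193*n^2 + 2.446*n - 1.185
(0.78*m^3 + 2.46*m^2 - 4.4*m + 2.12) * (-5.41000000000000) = -4.2198*m^3 - 13.3086*m^2 + 23.804*m - 11.4692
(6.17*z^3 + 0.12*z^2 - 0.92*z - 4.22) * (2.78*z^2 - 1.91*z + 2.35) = 17.1526*z^5 - 11.4511*z^4 + 11.7127*z^3 - 9.6924*z^2 + 5.8982*z - 9.917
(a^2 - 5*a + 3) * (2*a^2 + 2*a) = 2*a^4 - 8*a^3 - 4*a^2 + 6*a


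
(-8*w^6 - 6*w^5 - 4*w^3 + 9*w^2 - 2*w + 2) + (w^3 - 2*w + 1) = -8*w^6 - 6*w^5 - 3*w^3 + 9*w^2 - 4*w + 3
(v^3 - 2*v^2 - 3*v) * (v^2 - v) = v^5 - 3*v^4 - v^3 + 3*v^2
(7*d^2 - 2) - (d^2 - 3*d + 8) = 6*d^2 + 3*d - 10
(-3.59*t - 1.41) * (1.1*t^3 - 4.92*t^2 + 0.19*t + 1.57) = -3.949*t^4 + 16.1118*t^3 + 6.2551*t^2 - 5.9042*t - 2.2137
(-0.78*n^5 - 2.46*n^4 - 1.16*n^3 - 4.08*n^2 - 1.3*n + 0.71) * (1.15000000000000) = -0.897*n^5 - 2.829*n^4 - 1.334*n^3 - 4.692*n^2 - 1.495*n + 0.8165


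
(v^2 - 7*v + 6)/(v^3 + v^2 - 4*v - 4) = (v^2 - 7*v + 6)/(v^3 + v^2 - 4*v - 4)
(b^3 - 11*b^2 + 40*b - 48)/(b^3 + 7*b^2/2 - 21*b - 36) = 2*(b^2 - 7*b + 12)/(2*b^2 + 15*b + 18)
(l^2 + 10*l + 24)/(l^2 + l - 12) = (l + 6)/(l - 3)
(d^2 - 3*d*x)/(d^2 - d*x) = (d - 3*x)/(d - x)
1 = 1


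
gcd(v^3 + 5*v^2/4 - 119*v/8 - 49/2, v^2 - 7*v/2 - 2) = v - 4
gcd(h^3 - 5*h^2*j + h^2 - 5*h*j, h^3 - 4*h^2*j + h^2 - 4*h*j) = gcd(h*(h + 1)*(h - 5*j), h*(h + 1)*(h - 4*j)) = h^2 + h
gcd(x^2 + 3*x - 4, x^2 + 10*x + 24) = x + 4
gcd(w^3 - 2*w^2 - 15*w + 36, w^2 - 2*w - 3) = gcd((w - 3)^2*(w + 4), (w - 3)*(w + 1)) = w - 3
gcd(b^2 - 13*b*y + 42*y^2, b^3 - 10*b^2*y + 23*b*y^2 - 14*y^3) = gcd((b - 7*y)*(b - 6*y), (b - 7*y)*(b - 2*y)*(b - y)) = -b + 7*y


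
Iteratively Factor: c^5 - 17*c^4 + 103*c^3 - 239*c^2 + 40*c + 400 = (c + 1)*(c^4 - 18*c^3 + 121*c^2 - 360*c + 400) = (c - 4)*(c + 1)*(c^3 - 14*c^2 + 65*c - 100) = (c - 5)*(c - 4)*(c + 1)*(c^2 - 9*c + 20) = (c - 5)^2*(c - 4)*(c + 1)*(c - 4)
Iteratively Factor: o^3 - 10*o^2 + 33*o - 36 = (o - 3)*(o^2 - 7*o + 12) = (o - 3)^2*(o - 4)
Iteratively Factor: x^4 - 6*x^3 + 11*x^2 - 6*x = (x)*(x^3 - 6*x^2 + 11*x - 6) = x*(x - 3)*(x^2 - 3*x + 2) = x*(x - 3)*(x - 2)*(x - 1)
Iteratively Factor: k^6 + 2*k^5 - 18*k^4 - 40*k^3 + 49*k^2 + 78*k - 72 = (k - 1)*(k^5 + 3*k^4 - 15*k^3 - 55*k^2 - 6*k + 72) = (k - 1)*(k + 3)*(k^4 - 15*k^2 - 10*k + 24) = (k - 1)*(k + 2)*(k + 3)*(k^3 - 2*k^2 - 11*k + 12) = (k - 1)^2*(k + 2)*(k + 3)*(k^2 - k - 12) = (k - 1)^2*(k + 2)*(k + 3)^2*(k - 4)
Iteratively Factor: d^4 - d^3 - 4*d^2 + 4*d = (d - 1)*(d^3 - 4*d) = d*(d - 1)*(d^2 - 4) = d*(d - 1)*(d + 2)*(d - 2)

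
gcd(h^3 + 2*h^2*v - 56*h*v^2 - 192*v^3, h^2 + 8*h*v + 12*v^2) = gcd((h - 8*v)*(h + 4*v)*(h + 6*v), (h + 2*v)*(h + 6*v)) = h + 6*v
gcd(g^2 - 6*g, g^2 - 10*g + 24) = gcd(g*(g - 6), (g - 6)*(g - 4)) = g - 6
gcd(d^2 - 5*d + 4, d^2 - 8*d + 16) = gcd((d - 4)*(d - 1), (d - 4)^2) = d - 4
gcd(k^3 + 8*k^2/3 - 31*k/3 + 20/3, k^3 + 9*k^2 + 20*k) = k + 5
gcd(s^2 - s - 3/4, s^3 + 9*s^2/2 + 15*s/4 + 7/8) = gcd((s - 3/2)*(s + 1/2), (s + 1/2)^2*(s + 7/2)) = s + 1/2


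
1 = 1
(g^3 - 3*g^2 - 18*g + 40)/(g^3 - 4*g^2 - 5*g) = (g^2 + 2*g - 8)/(g*(g + 1))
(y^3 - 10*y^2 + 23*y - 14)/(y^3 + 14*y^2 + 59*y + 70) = (y^3 - 10*y^2 + 23*y - 14)/(y^3 + 14*y^2 + 59*y + 70)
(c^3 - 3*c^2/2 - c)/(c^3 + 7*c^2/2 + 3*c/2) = (c - 2)/(c + 3)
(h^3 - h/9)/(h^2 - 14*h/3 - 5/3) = h*(3*h - 1)/(3*(h - 5))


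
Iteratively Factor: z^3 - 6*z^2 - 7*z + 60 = (z - 4)*(z^2 - 2*z - 15) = (z - 5)*(z - 4)*(z + 3)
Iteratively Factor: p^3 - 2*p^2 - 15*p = (p)*(p^2 - 2*p - 15) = p*(p - 5)*(p + 3)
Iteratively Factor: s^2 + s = (s)*(s + 1)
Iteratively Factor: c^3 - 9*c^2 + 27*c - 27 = (c - 3)*(c^2 - 6*c + 9) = (c - 3)^2*(c - 3)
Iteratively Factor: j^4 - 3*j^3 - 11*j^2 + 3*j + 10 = (j + 2)*(j^3 - 5*j^2 - j + 5) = (j - 5)*(j + 2)*(j^2 - 1) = (j - 5)*(j - 1)*(j + 2)*(j + 1)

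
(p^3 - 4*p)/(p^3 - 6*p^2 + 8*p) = (p + 2)/(p - 4)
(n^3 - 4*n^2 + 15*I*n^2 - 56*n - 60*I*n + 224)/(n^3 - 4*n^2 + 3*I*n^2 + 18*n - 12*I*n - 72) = (n^2 + 15*I*n - 56)/(n^2 + 3*I*n + 18)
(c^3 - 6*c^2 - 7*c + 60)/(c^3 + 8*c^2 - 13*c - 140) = (c^2 - 2*c - 15)/(c^2 + 12*c + 35)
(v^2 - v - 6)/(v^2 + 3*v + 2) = (v - 3)/(v + 1)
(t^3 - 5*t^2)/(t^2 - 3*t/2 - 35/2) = 2*t^2/(2*t + 7)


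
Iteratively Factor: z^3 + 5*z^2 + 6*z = (z)*(z^2 + 5*z + 6) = z*(z + 3)*(z + 2)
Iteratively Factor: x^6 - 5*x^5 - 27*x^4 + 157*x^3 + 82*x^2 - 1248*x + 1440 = (x - 5)*(x^5 - 27*x^3 + 22*x^2 + 192*x - 288) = (x - 5)*(x - 3)*(x^4 + 3*x^3 - 18*x^2 - 32*x + 96) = (x - 5)*(x - 3)*(x + 4)*(x^3 - x^2 - 14*x + 24) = (x - 5)*(x - 3)^2*(x + 4)*(x^2 + 2*x - 8) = (x - 5)*(x - 3)^2*(x - 2)*(x + 4)*(x + 4)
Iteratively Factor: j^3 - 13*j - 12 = (j + 3)*(j^2 - 3*j - 4) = (j - 4)*(j + 3)*(j + 1)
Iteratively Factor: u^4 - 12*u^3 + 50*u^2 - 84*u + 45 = (u - 5)*(u^3 - 7*u^2 + 15*u - 9) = (u - 5)*(u - 3)*(u^2 - 4*u + 3) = (u - 5)*(u - 3)*(u - 1)*(u - 3)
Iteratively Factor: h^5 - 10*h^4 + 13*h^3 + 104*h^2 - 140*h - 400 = (h + 2)*(h^4 - 12*h^3 + 37*h^2 + 30*h - 200) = (h - 4)*(h + 2)*(h^3 - 8*h^2 + 5*h + 50) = (h - 5)*(h - 4)*(h + 2)*(h^2 - 3*h - 10) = (h - 5)*(h - 4)*(h + 2)^2*(h - 5)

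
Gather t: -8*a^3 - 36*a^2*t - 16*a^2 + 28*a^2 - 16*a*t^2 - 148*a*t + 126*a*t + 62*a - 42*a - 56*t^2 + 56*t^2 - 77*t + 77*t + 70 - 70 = -8*a^3 + 12*a^2 - 16*a*t^2 + 20*a + t*(-36*a^2 - 22*a)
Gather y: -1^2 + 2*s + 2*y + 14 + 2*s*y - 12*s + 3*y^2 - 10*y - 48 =-10*s + 3*y^2 + y*(2*s - 8) - 35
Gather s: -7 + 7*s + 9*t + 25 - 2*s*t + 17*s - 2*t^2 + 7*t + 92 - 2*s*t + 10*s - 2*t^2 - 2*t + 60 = s*(34 - 4*t) - 4*t^2 + 14*t + 170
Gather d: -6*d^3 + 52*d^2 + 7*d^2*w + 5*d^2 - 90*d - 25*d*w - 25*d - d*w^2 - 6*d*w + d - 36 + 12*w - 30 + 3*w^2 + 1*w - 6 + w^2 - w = -6*d^3 + d^2*(7*w + 57) + d*(-w^2 - 31*w - 114) + 4*w^2 + 12*w - 72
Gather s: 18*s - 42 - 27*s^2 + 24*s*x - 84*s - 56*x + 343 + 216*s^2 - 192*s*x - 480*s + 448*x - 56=189*s^2 + s*(-168*x - 546) + 392*x + 245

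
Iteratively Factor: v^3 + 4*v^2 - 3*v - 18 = (v + 3)*(v^2 + v - 6) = (v - 2)*(v + 3)*(v + 3)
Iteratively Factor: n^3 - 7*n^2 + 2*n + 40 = (n + 2)*(n^2 - 9*n + 20) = (n - 4)*(n + 2)*(n - 5)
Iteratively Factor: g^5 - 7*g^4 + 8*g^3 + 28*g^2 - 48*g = (g - 4)*(g^4 - 3*g^3 - 4*g^2 + 12*g) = (g - 4)*(g - 3)*(g^3 - 4*g) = g*(g - 4)*(g - 3)*(g^2 - 4) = g*(g - 4)*(g - 3)*(g + 2)*(g - 2)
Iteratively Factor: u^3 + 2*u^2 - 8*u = (u)*(u^2 + 2*u - 8) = u*(u - 2)*(u + 4)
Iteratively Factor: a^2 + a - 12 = (a + 4)*(a - 3)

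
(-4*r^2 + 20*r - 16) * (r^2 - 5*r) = -4*r^4 + 40*r^3 - 116*r^2 + 80*r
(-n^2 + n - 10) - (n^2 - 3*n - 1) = -2*n^2 + 4*n - 9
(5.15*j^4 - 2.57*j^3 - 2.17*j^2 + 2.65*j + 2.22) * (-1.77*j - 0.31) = -9.1155*j^5 + 2.9524*j^4 + 4.6376*j^3 - 4.0178*j^2 - 4.7509*j - 0.6882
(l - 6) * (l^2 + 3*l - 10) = l^3 - 3*l^2 - 28*l + 60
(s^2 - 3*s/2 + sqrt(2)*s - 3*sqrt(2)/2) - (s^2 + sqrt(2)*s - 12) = -3*s/2 - 3*sqrt(2)/2 + 12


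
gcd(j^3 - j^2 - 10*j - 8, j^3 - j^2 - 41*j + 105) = 1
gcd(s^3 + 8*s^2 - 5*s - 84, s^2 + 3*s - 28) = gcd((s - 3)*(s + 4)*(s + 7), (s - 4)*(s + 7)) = s + 7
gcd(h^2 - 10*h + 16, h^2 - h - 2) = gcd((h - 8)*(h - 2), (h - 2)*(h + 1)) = h - 2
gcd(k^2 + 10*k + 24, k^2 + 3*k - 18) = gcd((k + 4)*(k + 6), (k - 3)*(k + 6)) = k + 6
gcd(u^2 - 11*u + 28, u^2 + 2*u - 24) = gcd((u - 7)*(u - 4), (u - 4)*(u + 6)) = u - 4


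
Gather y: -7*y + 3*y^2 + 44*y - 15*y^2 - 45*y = -12*y^2 - 8*y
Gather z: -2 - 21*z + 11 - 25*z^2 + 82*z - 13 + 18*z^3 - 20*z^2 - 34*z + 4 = 18*z^3 - 45*z^2 + 27*z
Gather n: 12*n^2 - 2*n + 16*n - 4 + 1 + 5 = 12*n^2 + 14*n + 2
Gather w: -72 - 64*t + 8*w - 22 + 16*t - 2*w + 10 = -48*t + 6*w - 84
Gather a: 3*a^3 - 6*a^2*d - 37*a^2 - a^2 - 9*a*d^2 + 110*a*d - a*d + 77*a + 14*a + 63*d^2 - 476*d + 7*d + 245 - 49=3*a^3 + a^2*(-6*d - 38) + a*(-9*d^2 + 109*d + 91) + 63*d^2 - 469*d + 196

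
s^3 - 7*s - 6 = (s - 3)*(s + 1)*(s + 2)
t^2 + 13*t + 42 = (t + 6)*(t + 7)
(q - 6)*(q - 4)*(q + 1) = q^3 - 9*q^2 + 14*q + 24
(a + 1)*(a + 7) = a^2 + 8*a + 7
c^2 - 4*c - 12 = (c - 6)*(c + 2)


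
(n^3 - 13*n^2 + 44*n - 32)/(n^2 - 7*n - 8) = (n^2 - 5*n + 4)/(n + 1)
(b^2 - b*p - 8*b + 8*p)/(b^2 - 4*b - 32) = (b - p)/(b + 4)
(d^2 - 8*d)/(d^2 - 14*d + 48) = d/(d - 6)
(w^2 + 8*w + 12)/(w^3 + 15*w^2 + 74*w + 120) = (w + 2)/(w^2 + 9*w + 20)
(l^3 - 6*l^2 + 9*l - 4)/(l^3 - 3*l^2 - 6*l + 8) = (l - 1)/(l + 2)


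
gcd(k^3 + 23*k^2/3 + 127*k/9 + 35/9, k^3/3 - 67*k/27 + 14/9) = 1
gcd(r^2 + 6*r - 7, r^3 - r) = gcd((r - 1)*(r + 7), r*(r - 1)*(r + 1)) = r - 1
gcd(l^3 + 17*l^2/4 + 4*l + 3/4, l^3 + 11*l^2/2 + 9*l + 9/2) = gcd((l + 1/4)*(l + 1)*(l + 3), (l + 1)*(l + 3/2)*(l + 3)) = l^2 + 4*l + 3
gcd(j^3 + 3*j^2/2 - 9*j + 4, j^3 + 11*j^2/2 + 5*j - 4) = j^2 + 7*j/2 - 2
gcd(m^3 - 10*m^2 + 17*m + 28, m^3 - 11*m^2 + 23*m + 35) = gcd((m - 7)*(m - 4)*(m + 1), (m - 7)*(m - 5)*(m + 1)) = m^2 - 6*m - 7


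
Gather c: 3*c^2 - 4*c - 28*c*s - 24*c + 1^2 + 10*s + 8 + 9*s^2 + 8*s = 3*c^2 + c*(-28*s - 28) + 9*s^2 + 18*s + 9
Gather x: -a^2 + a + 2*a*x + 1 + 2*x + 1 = -a^2 + a + x*(2*a + 2) + 2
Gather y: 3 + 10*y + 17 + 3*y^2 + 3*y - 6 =3*y^2 + 13*y + 14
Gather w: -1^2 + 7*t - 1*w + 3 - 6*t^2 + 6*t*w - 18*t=-6*t^2 - 11*t + w*(6*t - 1) + 2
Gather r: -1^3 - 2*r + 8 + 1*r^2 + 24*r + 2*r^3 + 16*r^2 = 2*r^3 + 17*r^2 + 22*r + 7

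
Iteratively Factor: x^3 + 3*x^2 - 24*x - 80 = (x - 5)*(x^2 + 8*x + 16) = (x - 5)*(x + 4)*(x + 4)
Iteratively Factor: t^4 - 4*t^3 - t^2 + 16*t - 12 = (t - 2)*(t^3 - 2*t^2 - 5*t + 6) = (t - 2)*(t + 2)*(t^2 - 4*t + 3) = (t - 2)*(t - 1)*(t + 2)*(t - 3)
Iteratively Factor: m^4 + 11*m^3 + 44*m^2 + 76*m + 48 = (m + 4)*(m^3 + 7*m^2 + 16*m + 12) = (m + 2)*(m + 4)*(m^2 + 5*m + 6) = (m + 2)*(m + 3)*(m + 4)*(m + 2)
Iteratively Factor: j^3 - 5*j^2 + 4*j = (j - 4)*(j^2 - j) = j*(j - 4)*(j - 1)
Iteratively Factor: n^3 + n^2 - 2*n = (n + 2)*(n^2 - n) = (n - 1)*(n + 2)*(n)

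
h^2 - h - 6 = (h - 3)*(h + 2)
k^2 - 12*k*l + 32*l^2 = (k - 8*l)*(k - 4*l)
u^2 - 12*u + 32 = (u - 8)*(u - 4)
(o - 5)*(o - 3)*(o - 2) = o^3 - 10*o^2 + 31*o - 30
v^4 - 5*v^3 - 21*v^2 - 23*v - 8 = (v - 8)*(v + 1)^3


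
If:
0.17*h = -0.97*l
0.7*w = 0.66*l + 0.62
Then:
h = 5.36007130124777 - 6.05169340463458*w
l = 1.06060606060606*w - 0.939393939393939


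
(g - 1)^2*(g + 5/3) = g^3 - g^2/3 - 7*g/3 + 5/3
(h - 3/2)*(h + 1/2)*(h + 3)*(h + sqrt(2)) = h^4 + sqrt(2)*h^3 + 2*h^3 - 15*h^2/4 + 2*sqrt(2)*h^2 - 15*sqrt(2)*h/4 - 9*h/4 - 9*sqrt(2)/4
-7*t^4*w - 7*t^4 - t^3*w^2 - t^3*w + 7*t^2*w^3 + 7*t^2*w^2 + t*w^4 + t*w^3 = (-t + w)*(t + w)*(7*t + w)*(t*w + t)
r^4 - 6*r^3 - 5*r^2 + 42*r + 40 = (r - 5)*(r - 4)*(r + 1)*(r + 2)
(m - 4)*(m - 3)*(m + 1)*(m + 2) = m^4 - 4*m^3 - 7*m^2 + 22*m + 24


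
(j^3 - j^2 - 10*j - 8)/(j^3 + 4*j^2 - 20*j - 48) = (j + 1)/(j + 6)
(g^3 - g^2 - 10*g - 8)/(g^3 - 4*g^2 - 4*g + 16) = (g + 1)/(g - 2)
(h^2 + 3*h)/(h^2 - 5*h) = (h + 3)/(h - 5)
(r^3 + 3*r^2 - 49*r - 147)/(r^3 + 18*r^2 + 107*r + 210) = (r^2 - 4*r - 21)/(r^2 + 11*r + 30)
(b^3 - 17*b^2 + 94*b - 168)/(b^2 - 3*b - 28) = (b^2 - 10*b + 24)/(b + 4)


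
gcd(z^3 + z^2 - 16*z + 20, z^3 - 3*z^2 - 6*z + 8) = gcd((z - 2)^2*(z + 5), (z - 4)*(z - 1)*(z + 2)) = 1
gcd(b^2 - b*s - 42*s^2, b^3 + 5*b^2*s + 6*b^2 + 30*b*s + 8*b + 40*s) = 1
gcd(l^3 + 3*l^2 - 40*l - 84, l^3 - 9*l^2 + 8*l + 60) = l^2 - 4*l - 12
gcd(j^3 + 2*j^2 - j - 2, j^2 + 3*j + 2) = j^2 + 3*j + 2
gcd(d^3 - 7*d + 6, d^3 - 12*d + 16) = d - 2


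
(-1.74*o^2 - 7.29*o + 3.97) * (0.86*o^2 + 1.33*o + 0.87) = -1.4964*o^4 - 8.5836*o^3 - 7.7953*o^2 - 1.0622*o + 3.4539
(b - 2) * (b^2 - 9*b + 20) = b^3 - 11*b^2 + 38*b - 40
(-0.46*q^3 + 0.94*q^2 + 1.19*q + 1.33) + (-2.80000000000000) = -0.46*q^3 + 0.94*q^2 + 1.19*q - 1.47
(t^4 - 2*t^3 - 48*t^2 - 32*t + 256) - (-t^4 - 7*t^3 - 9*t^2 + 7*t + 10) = 2*t^4 + 5*t^3 - 39*t^2 - 39*t + 246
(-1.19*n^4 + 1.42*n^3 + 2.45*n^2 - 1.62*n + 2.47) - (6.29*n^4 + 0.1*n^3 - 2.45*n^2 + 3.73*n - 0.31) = -7.48*n^4 + 1.32*n^3 + 4.9*n^2 - 5.35*n + 2.78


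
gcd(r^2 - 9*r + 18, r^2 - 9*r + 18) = r^2 - 9*r + 18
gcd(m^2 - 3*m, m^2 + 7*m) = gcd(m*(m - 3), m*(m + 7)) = m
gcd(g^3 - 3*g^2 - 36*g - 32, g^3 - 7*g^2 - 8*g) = g^2 - 7*g - 8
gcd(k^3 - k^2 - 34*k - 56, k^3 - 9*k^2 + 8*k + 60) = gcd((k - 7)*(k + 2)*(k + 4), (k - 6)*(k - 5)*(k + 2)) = k + 2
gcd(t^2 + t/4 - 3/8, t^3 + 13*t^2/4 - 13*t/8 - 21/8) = t + 3/4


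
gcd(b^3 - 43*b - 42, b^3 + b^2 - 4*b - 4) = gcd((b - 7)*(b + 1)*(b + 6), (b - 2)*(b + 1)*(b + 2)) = b + 1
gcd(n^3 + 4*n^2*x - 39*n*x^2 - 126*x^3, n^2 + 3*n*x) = n + 3*x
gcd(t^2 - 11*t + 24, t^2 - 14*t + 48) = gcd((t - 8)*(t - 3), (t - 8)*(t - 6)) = t - 8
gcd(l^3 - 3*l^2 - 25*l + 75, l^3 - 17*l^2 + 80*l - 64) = 1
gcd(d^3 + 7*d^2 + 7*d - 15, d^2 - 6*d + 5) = d - 1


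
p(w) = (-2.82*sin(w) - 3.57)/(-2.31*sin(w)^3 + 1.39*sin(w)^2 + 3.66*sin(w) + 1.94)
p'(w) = (-2.82*sin(w) - 3.57)*(6.93*sin(w)^2*cos(w) - 2.78*sin(w)*cos(w) - 3.66*cos(w))/(-2.31*sin(w)^3 + 1.39*sin(w)^2 + 3.66*sin(w) + 1.94)^2 - 2.82*cos(w)/(-2.31*sin(w)^3 + 1.39*sin(w)^2 + 3.66*sin(w) + 1.94) = (-13.0284*sin(w)^3 - 20.8203*sin(w)^2 + 9.9246*sin(w) + 7.5954)*cos(w)/(5.3361*sin(w)^6 - 6.4218*sin(w)^5 - 14.9771*sin(w)^4 + 1.212*sin(w)^3 + 18.7888*sin(w)^2 + 14.2008*sin(w) + 3.7636)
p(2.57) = -1.29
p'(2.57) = -0.26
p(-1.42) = -0.41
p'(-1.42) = -0.41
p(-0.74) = -2.05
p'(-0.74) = -5.11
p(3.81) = -2.41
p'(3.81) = 4.75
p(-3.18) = -1.77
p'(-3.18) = -1.83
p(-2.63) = -2.91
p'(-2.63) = 1.12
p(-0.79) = -1.80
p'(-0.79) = -4.93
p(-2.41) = -2.10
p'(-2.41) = 5.11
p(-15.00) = -2.22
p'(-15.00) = 5.06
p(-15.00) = -2.22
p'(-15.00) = 5.06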